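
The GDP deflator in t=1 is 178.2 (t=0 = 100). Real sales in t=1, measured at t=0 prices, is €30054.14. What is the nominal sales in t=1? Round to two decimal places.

Nominal = Real × (Index/100) = 30054.14 × (178.2/100)
        = 30054.14 × 1.782 = 53556.4775

53556.48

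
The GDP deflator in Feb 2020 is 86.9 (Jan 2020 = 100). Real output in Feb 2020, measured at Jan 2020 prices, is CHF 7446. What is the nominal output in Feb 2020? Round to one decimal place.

6470.6

Nominal = Real × (Index/100) = 7446 × (86.9/100)
        = 7446 × 0.869 = 6470.5740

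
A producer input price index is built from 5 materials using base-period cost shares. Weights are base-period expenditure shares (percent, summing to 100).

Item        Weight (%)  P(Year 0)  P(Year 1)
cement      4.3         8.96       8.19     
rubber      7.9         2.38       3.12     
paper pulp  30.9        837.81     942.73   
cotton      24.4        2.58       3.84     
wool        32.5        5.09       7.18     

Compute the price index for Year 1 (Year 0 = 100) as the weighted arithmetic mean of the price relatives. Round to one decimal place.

cement: 4.3 × (8.19/8.96) = 4.3 × 0.914062 = 3.9305
rubber: 7.9 × (3.12/2.38) = 7.9 × 1.310924 = 10.3563
paper pulp: 30.9 × (942.73/837.81) = 30.9 × 1.125231 = 34.7696
cotton: 24.4 × (3.84/2.58) = 24.4 × 1.488372 = 36.3163
wool: 32.5 × (7.18/5.09) = 32.5 × 1.410609 = 45.8448
Index = Σ wᵢ·(p₁ᵢ/p₀ᵢ) = 3.9305 + 10.3563 + 34.7696 + 36.3163 + 45.8448 = 131.2175

131.2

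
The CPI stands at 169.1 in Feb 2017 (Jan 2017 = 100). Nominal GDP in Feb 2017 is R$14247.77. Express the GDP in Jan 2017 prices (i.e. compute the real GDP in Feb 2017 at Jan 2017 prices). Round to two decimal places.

8425.65

Real = Nominal ÷ (Index/100) = 14247.77 ÷ (169.1/100)
     = 14247.77 ÷ 1.691 = 8425.6475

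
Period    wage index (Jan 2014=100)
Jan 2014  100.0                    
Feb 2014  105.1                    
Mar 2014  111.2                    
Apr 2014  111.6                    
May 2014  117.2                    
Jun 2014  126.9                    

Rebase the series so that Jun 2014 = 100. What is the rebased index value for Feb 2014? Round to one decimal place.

Rebased(Feb 2014) = 105.1 / 126.9 × 100 = 82.8211

82.8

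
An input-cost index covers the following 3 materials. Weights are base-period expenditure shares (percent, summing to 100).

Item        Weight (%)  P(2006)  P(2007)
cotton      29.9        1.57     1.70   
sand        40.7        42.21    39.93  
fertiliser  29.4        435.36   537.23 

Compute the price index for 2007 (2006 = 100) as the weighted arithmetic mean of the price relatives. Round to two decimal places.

cotton: 29.9 × (1.70/1.57) = 29.9 × 1.082803 = 32.3758
sand: 40.7 × (39.93/42.21) = 40.7 × 0.945984 = 38.5016
fertiliser: 29.4 × (537.23/435.36) = 29.4 × 1.233990 = 36.2793
Index = Σ wᵢ·(p₁ᵢ/p₀ᵢ) = 32.3758 + 38.5016 + 36.2793 = 107.1567

107.16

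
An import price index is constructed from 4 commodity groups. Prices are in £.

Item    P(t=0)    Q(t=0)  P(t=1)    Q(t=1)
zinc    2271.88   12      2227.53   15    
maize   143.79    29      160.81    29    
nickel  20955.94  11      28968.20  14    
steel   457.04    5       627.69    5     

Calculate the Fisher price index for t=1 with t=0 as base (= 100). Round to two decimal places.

133.73

Laspeyres component (base-period weights):
ΣP(t=1)Q(t=0) = 2227.53×12 + 160.81×29 + 28968.20×11 + 627.69×5 = 26730.36 + 4663.49 + 318650.2 + 3138.45 = 353182.5
ΣP(t=0)Q(t=0) = 2271.88×12 + 143.79×29 + 20955.94×11 + 457.04×5 = 27262.56 + 4169.91 + 230515.34 + 2285.2 = 264233.01
L = 353182.5 / 264233.01 × 100 = 133.6633
Paasche component (current-period weights):
ΣP(t=1)Q(t=1) = 2227.53×15 + 160.81×29 + 28968.20×14 + 627.69×5 = 33412.95 + 4663.49 + 405554.8 + 3138.45 = 446769.69
ΣP(t=0)Q(t=1) = 2271.88×15 + 143.79×29 + 20955.94×14 + 457.04×5 = 34078.2 + 4169.91 + 293383.16 + 2285.2 = 333916.47
P = 446769.69 / 333916.47 × 100 = 133.7968
Fisher = √(L × P) = √(133.6633 × 133.7968) = 133.7300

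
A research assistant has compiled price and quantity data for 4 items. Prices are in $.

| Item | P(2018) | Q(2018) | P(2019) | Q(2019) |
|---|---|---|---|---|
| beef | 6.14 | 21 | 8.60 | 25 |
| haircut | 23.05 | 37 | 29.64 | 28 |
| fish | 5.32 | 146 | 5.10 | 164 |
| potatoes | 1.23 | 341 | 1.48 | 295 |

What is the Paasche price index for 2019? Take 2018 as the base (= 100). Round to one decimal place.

113.9

Paasche price index uses current-period quantities as weights.
ΣP(2019)·Q(2019) = 8.60×25 + 29.64×28 + 5.10×164 + 1.48×295 = 215 + 829.92 + 836.4 + 436.6 = 2317.92
ΣP(2018)·Q(2019) = 6.14×25 + 23.05×28 + 5.32×164 + 1.23×295 = 153.5 + 645.4 + 872.48 + 362.85 = 2034.23
Index = 2317.92 / 2034.23 × 100 = 113.9458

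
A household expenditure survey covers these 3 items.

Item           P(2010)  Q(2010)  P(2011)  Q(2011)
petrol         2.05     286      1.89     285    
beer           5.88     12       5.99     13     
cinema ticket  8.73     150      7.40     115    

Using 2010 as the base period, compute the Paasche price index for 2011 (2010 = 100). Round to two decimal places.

Paasche price index uses current-period quantities as weights.
ΣP(2011)·Q(2011) = 1.89×285 + 5.99×13 + 7.40×115 = 538.65 + 77.87 + 851 = 1467.52
ΣP(2010)·Q(2011) = 2.05×285 + 5.88×13 + 8.73×115 = 584.25 + 76.44 + 1003.95 = 1664.64
Index = 1467.52 / 1664.64 × 100 = 88.1584

88.16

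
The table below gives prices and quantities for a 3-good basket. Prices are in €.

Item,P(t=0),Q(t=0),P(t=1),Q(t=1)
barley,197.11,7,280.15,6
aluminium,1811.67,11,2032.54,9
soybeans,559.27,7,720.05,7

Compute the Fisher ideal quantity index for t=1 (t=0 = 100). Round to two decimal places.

85.03

Laspeyres component (base-period weights):
ΣP(t=0)Q(t=1) = 197.11×6 + 1811.67×9 + 559.27×7 = 1182.66 + 16305.03 + 3914.89 = 21402.58
ΣP(t=0)Q(t=0) = 197.11×7 + 1811.67×11 + 559.27×7 = 1379.77 + 19928.37 + 3914.89 = 25223.03
L = 21402.58 / 25223.03 × 100 = 84.8533
Paasche component (current-period weights):
ΣP(t=1)Q(t=1) = 280.15×6 + 2032.54×9 + 720.05×7 = 1680.9 + 18292.86 + 5040.35 = 25014.11
ΣP(t=1)Q(t=0) = 280.15×7 + 2032.54×11 + 720.05×7 = 1961.05 + 22357.94 + 5040.35 = 29359.34
P = 25014.11 / 29359.34 × 100 = 85.1998
Fisher = √(L × P) = √(84.8533 × 85.1998) = 85.0264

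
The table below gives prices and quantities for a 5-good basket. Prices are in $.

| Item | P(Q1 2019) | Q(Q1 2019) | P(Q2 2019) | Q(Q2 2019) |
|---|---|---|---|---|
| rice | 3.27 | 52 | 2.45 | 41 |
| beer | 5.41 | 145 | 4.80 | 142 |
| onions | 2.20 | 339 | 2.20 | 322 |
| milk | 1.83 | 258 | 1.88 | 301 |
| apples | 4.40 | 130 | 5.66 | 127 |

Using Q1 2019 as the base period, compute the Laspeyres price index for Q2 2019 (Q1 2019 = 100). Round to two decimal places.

101.66

Laspeyres price index uses base-period quantities as weights.
ΣP(Q2 2019)·Q(Q1 2019) = 2.45×52 + 4.80×145 + 2.20×339 + 1.88×258 + 5.66×130 = 127.4 + 696 + 745.8 + 485.04 + 735.8 = 2790.04
ΣP(Q1 2019)·Q(Q1 2019) = 3.27×52 + 5.41×145 + 2.20×339 + 1.83×258 + 4.40×130 = 170.04 + 784.45 + 745.8 + 472.14 + 572 = 2744.43
Index = 2790.04 / 2744.43 × 100 = 101.6619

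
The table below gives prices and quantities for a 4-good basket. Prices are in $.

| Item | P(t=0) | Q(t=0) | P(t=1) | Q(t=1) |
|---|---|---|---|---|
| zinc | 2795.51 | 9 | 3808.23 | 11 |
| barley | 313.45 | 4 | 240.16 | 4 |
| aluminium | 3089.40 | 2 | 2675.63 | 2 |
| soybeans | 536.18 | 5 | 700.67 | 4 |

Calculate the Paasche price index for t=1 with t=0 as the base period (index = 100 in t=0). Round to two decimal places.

126.48

Paasche price index uses current-period quantities as weights.
ΣP(t=1)·Q(t=1) = 3808.23×11 + 240.16×4 + 2675.63×2 + 700.67×4 = 41890.53 + 960.64 + 5351.26 + 2802.68 = 51005.11
ΣP(t=0)·Q(t=1) = 2795.51×11 + 313.45×4 + 3089.40×2 + 536.18×4 = 30750.61 + 1253.8 + 6178.8 + 2144.72 = 40327.93
Index = 51005.11 / 40327.93 × 100 = 126.4759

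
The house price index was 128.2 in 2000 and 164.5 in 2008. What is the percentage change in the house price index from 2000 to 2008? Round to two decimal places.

28.32%

Change = (164.5 − 128.2) / 128.2 × 100
       = 36.3 / 128.2 × 100 = 28.3151%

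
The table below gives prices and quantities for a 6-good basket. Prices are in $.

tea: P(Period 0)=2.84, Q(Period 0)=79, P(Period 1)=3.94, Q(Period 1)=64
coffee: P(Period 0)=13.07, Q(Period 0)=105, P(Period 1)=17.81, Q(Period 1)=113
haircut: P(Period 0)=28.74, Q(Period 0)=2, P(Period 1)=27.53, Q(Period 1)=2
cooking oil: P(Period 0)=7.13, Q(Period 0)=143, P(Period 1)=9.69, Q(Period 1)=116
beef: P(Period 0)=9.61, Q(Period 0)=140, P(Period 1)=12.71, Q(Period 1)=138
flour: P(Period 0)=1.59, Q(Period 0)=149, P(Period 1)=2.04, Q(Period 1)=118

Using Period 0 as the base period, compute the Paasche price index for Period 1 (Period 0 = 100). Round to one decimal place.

134.1

Paasche price index uses current-period quantities as weights.
ΣP(Period 1)·Q(Period 1) = 3.94×64 + 17.81×113 + 27.53×2 + 9.69×116 + 12.71×138 + 2.04×118 = 252.16 + 2012.53 + 55.06 + 1124.04 + 1753.98 + 240.72 = 5438.49
ΣP(Period 0)·Q(Period 1) = 2.84×64 + 13.07×113 + 28.74×2 + 7.13×116 + 9.61×138 + 1.59×118 = 181.76 + 1476.91 + 57.48 + 827.08 + 1326.18 + 187.62 = 4057.03
Index = 5438.49 / 4057.03 × 100 = 134.0510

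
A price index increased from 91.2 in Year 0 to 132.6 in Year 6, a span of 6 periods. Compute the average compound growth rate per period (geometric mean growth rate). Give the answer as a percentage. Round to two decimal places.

6.44%

Growth factor = (132.6/91.2)^(1/6) = (1.453947)^(1/6) = 1.064367
Growth rate = 1.064367 − 1 = 0.064367 = 6.4367%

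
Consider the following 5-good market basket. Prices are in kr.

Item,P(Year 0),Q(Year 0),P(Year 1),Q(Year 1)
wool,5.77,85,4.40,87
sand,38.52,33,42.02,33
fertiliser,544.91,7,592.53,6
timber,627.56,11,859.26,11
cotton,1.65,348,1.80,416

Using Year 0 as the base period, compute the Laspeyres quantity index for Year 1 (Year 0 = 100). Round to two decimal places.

Laspeyres quantity index uses base-period prices as weights.
ΣP(Year 0)·Q(Year 1) = 5.77×87 + 38.52×33 + 544.91×6 + 627.56×11 + 1.65×416 = 501.99 + 1271.16 + 3269.46 + 6903.16 + 686.4 = 12632.17
ΣP(Year 0)·Q(Year 0) = 5.77×85 + 38.52×33 + 544.91×7 + 627.56×11 + 1.65×348 = 490.45 + 1271.16 + 3814.37 + 6903.16 + 574.2 = 13053.34
Index = 12632.17 / 13053.34 × 100 = 96.7735

96.77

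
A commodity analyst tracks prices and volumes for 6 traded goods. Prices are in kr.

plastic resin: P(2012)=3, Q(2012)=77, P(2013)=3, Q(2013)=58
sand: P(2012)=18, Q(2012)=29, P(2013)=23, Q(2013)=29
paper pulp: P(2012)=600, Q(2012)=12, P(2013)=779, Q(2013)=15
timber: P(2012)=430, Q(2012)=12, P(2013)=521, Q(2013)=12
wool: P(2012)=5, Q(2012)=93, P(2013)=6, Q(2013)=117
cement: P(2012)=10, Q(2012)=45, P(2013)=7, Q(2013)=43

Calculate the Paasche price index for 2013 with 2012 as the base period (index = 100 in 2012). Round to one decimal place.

124.6

Paasche price index uses current-period quantities as weights.
ΣP(2013)·Q(2013) = 3×58 + 23×29 + 779×15 + 521×12 + 6×117 + 7×43 = 174 + 667 + 11685 + 6252 + 702 + 301 = 19781
ΣP(2012)·Q(2013) = 3×58 + 18×29 + 600×15 + 430×12 + 5×117 + 10×43 = 174 + 522 + 9000 + 5160 + 585 + 430 = 15871
Index = 19781 / 15871 × 100 = 124.6361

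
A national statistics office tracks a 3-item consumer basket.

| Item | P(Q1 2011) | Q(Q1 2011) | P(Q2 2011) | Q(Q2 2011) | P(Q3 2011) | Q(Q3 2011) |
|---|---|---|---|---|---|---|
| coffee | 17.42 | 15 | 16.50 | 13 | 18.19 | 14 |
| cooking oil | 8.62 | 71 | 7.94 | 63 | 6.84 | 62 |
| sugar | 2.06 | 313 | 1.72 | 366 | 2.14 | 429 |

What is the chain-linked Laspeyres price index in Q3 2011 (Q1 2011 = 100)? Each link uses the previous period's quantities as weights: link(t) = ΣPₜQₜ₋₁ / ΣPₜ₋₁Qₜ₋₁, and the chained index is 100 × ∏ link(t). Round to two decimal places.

95.94

Link Q1 2011→Q2 2011:
ΣP(Q2 2011)Q(Q1 2011) = 16.50×15 + 7.94×71 + 1.72×313 = 247.5 + 563.74 + 538.36 = 1349.6
ΣP(Q1 2011)Q(Q1 2011) = 17.42×15 + 8.62×71 + 2.06×313 = 261.3 + 612.02 + 644.78 = 1518.1
link = 1349.6/1518.1 = 0.889006
Link Q2 2011→Q3 2011:
ΣP(Q3 2011)Q(Q2 2011) = 18.19×13 + 6.84×63 + 2.14×366 = 236.47 + 430.92 + 783.24 = 1450.63
ΣP(Q2 2011)Q(Q2 2011) = 16.50×13 + 7.94×63 + 1.72×366 = 214.5 + 500.22 + 629.52 = 1344.24
link = 1450.63/1344.24 = 1.079145
Chained index = 100 × 0.889006 × 1.079145 = 95.9366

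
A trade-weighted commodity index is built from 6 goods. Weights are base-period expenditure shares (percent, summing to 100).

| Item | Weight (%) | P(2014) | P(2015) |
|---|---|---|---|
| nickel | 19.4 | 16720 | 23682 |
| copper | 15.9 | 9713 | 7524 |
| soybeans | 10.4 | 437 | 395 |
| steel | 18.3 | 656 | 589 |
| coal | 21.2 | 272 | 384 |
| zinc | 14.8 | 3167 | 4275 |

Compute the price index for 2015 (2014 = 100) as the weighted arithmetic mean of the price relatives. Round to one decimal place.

nickel: 19.4 × (23682/16720) = 19.4 × 1.416388 = 27.4779
copper: 15.9 × (7524/9713) = 15.9 × 0.774632 = 12.3166
soybeans: 10.4 × (395/437) = 10.4 × 0.903890 = 9.4005
steel: 18.3 × (589/656) = 18.3 × 0.897866 = 16.4309
coal: 21.2 × (384/272) = 21.2 × 1.411765 = 29.9294
zinc: 14.8 × (4275/3167) = 14.8 × 1.349858 = 19.9779
Index = Σ wᵢ·(p₁ᵢ/p₀ᵢ) = 27.4779 + 12.3166 + 9.4005 + 16.4309 + 29.9294 + 19.9779 = 115.5333

115.5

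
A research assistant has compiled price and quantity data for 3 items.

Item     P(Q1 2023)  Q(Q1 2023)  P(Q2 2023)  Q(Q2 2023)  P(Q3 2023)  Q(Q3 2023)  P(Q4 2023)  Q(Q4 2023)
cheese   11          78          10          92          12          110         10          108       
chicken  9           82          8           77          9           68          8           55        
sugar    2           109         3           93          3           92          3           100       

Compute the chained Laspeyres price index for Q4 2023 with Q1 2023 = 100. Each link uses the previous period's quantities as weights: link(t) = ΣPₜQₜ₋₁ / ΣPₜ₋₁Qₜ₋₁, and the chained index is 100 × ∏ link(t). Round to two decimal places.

96.66

Link Q1 2023→Q2 2023:
ΣP(Q2 2023)Q(Q1 2023) = 10×78 + 8×82 + 3×109 = 780 + 656 + 327 = 1763
ΣP(Q1 2023)Q(Q1 2023) = 11×78 + 9×82 + 2×109 = 858 + 738 + 218 = 1814
link = 1763/1814 = 0.971885
Link Q2 2023→Q3 2023:
ΣP(Q3 2023)Q(Q2 2023) = 12×92 + 9×77 + 3×93 = 1104 + 693 + 279 = 2076
ΣP(Q2 2023)Q(Q2 2023) = 10×92 + 8×77 + 3×93 = 920 + 616 + 279 = 1815
link = 2076/1815 = 1.143802
Link Q3 2023→Q4 2023:
ΣP(Q4 2023)Q(Q3 2023) = 10×110 + 8×68 + 3×92 = 1100 + 544 + 276 = 1920
ΣP(Q3 2023)Q(Q3 2023) = 12×110 + 9×68 + 3×92 = 1320 + 612 + 276 = 2208
link = 1920/2208 = 0.869565
Chained index = 100 × 0.971885 × 1.143802 × 0.869565 = 96.6647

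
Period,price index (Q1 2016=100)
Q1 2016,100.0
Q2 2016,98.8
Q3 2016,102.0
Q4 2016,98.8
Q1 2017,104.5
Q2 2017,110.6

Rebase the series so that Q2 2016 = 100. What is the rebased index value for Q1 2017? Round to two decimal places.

105.77

Rebased(Q1 2017) = 104.5 / 98.8 × 100 = 105.7692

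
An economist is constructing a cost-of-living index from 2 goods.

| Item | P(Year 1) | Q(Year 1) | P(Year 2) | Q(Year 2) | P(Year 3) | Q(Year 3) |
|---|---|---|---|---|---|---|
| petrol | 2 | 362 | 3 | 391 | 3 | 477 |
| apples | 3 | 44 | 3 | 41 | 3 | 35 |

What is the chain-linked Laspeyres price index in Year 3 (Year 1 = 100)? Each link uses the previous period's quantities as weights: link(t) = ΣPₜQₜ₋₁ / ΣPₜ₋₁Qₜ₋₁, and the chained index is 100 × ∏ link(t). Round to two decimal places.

Link Year 1→Year 2:
ΣP(Year 2)Q(Year 1) = 3×362 + 3×44 = 1086 + 132 = 1218
ΣP(Year 1)Q(Year 1) = 2×362 + 3×44 = 724 + 132 = 856
link = 1218/856 = 1.422897
Link Year 2→Year 3:
ΣP(Year 3)Q(Year 2) = 3×391 + 3×41 = 1173 + 123 = 1296
ΣP(Year 2)Q(Year 2) = 3×391 + 3×41 = 1173 + 123 = 1296
link = 1296/1296 = 1.000000
Chained index = 100 × 1.422897 × 1.000000 = 142.2897

142.29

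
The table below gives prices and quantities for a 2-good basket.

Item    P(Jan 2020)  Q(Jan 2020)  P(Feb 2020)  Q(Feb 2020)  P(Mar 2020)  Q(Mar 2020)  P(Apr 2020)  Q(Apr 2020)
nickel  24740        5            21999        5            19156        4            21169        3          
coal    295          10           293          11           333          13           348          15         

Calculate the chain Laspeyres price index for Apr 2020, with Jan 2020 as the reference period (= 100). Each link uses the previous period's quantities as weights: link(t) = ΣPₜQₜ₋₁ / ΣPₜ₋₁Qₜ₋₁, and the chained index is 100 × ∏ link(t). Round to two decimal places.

86.29

Link Jan 2020→Feb 2020:
ΣP(Feb 2020)Q(Jan 2020) = 21999×5 + 293×10 = 109995 + 2930 = 112925
ΣP(Jan 2020)Q(Jan 2020) = 24740×5 + 295×10 = 123700 + 2950 = 126650
link = 112925/126650 = 0.891630
Link Feb 2020→Mar 2020:
ΣP(Mar 2020)Q(Feb 2020) = 19156×5 + 333×11 = 95780 + 3663 = 99443
ΣP(Feb 2020)Q(Feb 2020) = 21999×5 + 293×11 = 109995 + 3223 = 113218
link = 99443/113218 = 0.878332
Link Mar 2020→Apr 2020:
ΣP(Apr 2020)Q(Mar 2020) = 21169×4 + 348×13 = 84676 + 4524 = 89200
ΣP(Mar 2020)Q(Mar 2020) = 19156×4 + 333×13 = 76624 + 4329 = 80953
link = 89200/80953 = 1.101874
Chained index = 100 × 0.891630 × 0.878332 × 1.101874 = 86.2930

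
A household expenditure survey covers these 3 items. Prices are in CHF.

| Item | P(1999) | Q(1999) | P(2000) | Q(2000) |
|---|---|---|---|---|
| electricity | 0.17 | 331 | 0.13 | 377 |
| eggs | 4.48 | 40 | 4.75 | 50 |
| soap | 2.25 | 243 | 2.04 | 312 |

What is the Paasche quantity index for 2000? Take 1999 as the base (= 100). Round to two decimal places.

126.65

Paasche quantity index uses current-period prices as weights.
ΣP(2000)·Q(2000) = 0.13×377 + 4.75×50 + 2.04×312 = 49.01 + 237.5 + 636.48 = 922.99
ΣP(2000)·Q(1999) = 0.13×331 + 4.75×40 + 2.04×243 = 43.03 + 190 + 495.72 = 728.75
Index = 922.99 / 728.75 × 100 = 126.6539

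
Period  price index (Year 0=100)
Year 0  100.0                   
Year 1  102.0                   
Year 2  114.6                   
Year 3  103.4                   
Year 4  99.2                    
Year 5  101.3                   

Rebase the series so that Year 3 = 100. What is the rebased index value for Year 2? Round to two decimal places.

Rebased(Year 2) = 114.6 / 103.4 × 100 = 110.8317

110.83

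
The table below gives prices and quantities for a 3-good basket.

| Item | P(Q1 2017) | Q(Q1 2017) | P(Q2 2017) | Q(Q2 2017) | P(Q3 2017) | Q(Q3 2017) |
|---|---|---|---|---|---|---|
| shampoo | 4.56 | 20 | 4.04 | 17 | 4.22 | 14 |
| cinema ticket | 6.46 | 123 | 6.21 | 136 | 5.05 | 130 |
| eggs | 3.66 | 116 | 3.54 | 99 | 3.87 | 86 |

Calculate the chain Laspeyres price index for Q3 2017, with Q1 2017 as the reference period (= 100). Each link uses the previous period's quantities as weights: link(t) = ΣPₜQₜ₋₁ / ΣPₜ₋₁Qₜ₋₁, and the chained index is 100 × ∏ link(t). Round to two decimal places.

Link Q1 2017→Q2 2017:
ΣP(Q2 2017)Q(Q1 2017) = 4.04×20 + 6.21×123 + 3.54×116 = 80.8 + 763.83 + 410.64 = 1255.27
ΣP(Q1 2017)Q(Q1 2017) = 4.56×20 + 6.46×123 + 3.66×116 = 91.2 + 794.58 + 424.56 = 1310.34
link = 1255.27/1310.34 = 0.957973
Link Q2 2017→Q3 2017:
ΣP(Q3 2017)Q(Q2 2017) = 4.22×17 + 5.05×136 + 3.87×99 = 71.74 + 686.8 + 383.13 = 1141.67
ΣP(Q2 2017)Q(Q2 2017) = 4.04×17 + 6.21×136 + 3.54×99 = 68.68 + 844.56 + 350.46 = 1263.7
link = 1141.67/1263.7 = 0.903434
Chained index = 100 × 0.957973 × 0.903434 = 86.5465

86.55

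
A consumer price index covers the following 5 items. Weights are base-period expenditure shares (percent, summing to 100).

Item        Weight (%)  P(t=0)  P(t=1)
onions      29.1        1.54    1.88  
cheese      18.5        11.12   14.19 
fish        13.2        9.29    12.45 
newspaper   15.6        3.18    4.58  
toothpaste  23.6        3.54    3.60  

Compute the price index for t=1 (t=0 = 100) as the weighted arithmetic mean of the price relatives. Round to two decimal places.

onions: 29.1 × (1.88/1.54) = 29.1 × 1.220779 = 35.5247
cheese: 18.5 × (14.19/11.12) = 18.5 × 1.276079 = 23.6075
fish: 13.2 × (12.45/9.29) = 13.2 × 1.340151 = 17.6900
newspaper: 15.6 × (4.58/3.18) = 15.6 × 1.440252 = 22.4679
toothpaste: 23.6 × (3.60/3.54) = 23.6 × 1.016949 = 24.0000
Index = Σ wᵢ·(p₁ᵢ/p₀ᵢ) = 35.5247 + 23.6075 + 17.6900 + 22.4679 + 24.0000 = 123.2901

123.29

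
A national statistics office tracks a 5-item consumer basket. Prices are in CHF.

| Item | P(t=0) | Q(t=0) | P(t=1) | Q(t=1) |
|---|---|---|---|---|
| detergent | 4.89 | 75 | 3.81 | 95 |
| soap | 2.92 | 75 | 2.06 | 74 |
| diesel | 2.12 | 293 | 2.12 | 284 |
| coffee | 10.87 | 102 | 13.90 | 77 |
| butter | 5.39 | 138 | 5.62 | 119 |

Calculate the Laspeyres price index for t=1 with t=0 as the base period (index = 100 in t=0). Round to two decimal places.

106.38

Laspeyres price index uses base-period quantities as weights.
ΣP(t=1)·Q(t=0) = 3.81×75 + 2.06×75 + 2.12×293 + 13.90×102 + 5.62×138 = 285.75 + 154.5 + 621.16 + 1417.8 + 775.56 = 3254.77
ΣP(t=0)·Q(t=0) = 4.89×75 + 2.92×75 + 2.12×293 + 10.87×102 + 5.39×138 = 366.75 + 219 + 621.16 + 1108.74 + 743.82 = 3059.47
Index = 3254.77 / 3059.47 × 100 = 106.3835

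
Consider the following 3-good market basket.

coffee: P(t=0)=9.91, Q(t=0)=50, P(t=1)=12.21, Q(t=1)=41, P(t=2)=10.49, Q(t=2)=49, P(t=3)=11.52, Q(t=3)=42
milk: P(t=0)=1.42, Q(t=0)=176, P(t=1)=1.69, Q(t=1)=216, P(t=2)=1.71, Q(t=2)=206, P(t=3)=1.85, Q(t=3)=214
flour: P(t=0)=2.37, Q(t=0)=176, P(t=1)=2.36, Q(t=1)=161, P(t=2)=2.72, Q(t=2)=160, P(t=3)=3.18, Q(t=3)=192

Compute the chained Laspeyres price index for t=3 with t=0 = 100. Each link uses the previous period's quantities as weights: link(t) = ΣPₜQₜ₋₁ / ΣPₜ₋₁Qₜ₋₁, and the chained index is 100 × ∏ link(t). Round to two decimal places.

126.36

Link t=0→t=1:
ΣP(t=1)Q(t=0) = 12.21×50 + 1.69×176 + 2.36×176 = 610.5 + 297.44 + 415.36 = 1323.3
ΣP(t=0)Q(t=0) = 9.91×50 + 1.42×176 + 2.37×176 = 495.5 + 249.92 + 417.12 = 1162.54
link = 1323.3/1162.54 = 1.138283
Link t=1→t=2:
ΣP(t=2)Q(t=1) = 10.49×41 + 1.71×216 + 2.72×161 = 430.09 + 369.36 + 437.92 = 1237.37
ΣP(t=1)Q(t=1) = 12.21×41 + 1.69×216 + 2.36×161 = 500.61 + 365.04 + 379.96 = 1245.61
link = 1237.37/1245.61 = 0.993385
Link t=2→t=3:
ΣP(t=3)Q(t=2) = 11.52×49 + 1.85×206 + 3.18×160 = 564.48 + 381.1 + 508.8 = 1454.38
ΣP(t=2)Q(t=2) = 10.49×49 + 1.71×206 + 2.72×160 = 514.01 + 352.26 + 435.2 = 1301.47
link = 1454.38/1301.47 = 1.117490
Chained index = 100 × 1.138283 × 0.993385 × 1.117490 = 126.3606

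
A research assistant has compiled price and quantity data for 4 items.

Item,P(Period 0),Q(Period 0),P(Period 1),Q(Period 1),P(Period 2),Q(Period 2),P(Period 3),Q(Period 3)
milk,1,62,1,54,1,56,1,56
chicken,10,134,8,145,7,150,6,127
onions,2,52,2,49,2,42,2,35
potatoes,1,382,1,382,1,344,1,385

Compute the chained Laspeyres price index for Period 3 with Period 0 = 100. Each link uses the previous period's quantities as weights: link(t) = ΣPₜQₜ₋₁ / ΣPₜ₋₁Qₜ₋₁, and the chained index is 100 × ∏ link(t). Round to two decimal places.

Link Period 0→Period 1:
ΣP(Period 1)Q(Period 0) = 1×62 + 8×134 + 2×52 + 1×382 = 62 + 1072 + 104 + 382 = 1620
ΣP(Period 0)Q(Period 0) = 1×62 + 10×134 + 2×52 + 1×382 = 62 + 1340 + 104 + 382 = 1888
link = 1620/1888 = 0.858051
Link Period 1→Period 2:
ΣP(Period 2)Q(Period 1) = 1×54 + 7×145 + 2×49 + 1×382 = 54 + 1015 + 98 + 382 = 1549
ΣP(Period 1)Q(Period 1) = 1×54 + 8×145 + 2×49 + 1×382 = 54 + 1160 + 98 + 382 = 1694
link = 1549/1694 = 0.914404
Link Period 2→Period 3:
ΣP(Period 3)Q(Period 2) = 1×56 + 6×150 + 2×42 + 1×344 = 56 + 900 + 84 + 344 = 1384
ΣP(Period 2)Q(Period 2) = 1×56 + 7×150 + 2×42 + 1×344 = 56 + 1050 + 84 + 344 = 1534
link = 1384/1534 = 0.902216
Chained index = 100 × 0.858051 × 0.914404 × 0.902216 = 70.7883

70.79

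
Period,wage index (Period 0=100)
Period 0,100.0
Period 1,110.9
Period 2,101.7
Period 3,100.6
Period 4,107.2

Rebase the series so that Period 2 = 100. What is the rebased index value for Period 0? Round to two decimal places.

98.33

Rebased(Period 0) = 100.0 / 101.7 × 100 = 98.3284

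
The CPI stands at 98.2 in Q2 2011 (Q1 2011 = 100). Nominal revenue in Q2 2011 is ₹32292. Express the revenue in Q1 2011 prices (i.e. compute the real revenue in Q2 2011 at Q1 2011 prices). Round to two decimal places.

32883.91

Real = Nominal ÷ (Index/100) = 32292 ÷ (98.2/100)
     = 32292 ÷ 0.982 = 32883.9104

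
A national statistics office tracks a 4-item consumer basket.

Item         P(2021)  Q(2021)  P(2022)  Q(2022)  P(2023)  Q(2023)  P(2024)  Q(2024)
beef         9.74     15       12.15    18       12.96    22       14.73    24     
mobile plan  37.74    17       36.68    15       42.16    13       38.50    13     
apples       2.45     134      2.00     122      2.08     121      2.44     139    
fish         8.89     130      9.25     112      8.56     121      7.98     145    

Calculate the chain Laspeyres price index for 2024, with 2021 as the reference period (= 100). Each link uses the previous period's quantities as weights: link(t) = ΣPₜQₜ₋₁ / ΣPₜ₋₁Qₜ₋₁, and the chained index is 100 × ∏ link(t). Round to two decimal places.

99.94

Link 2021→2022:
ΣP(2022)Q(2021) = 12.15×15 + 36.68×17 + 2.00×134 + 9.25×130 = 182.25 + 623.56 + 268 + 1202.5 = 2276.31
ΣP(2021)Q(2021) = 9.74×15 + 37.74×17 + 2.45×134 + 8.89×130 = 146.1 + 641.58 + 328.3 + 1155.7 = 2271.68
link = 2276.31/2271.68 = 1.002038
Link 2022→2023:
ΣP(2023)Q(2022) = 12.96×18 + 42.16×15 + 2.08×122 + 8.56×112 = 233.28 + 632.4 + 253.76 + 958.72 = 2078.16
ΣP(2022)Q(2022) = 12.15×18 + 36.68×15 + 2.00×122 + 9.25×112 = 218.7 + 550.2 + 244 + 1036 = 2048.9
link = 2078.16/2048.9 = 1.014281
Link 2023→2024:
ΣP(2024)Q(2023) = 14.73×22 + 38.50×13 + 2.44×121 + 7.98×121 = 324.06 + 500.5 + 295.24 + 965.58 = 2085.38
ΣP(2023)Q(2023) = 12.96×22 + 42.16×13 + 2.08×121 + 8.56×121 = 285.12 + 548.08 + 251.68 + 1035.76 = 2120.64
link = 2085.38/2120.64 = 0.983373
Chained index = 100 × 1.002038 × 1.014281 × 0.983373 = 99.9449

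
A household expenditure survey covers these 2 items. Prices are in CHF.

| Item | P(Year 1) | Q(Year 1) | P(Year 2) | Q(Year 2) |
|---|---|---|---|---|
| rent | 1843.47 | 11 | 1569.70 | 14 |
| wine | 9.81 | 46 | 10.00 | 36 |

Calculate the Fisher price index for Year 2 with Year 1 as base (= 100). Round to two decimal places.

85.45

Laspeyres component (base-period weights):
ΣP(Year 2)Q(Year 1) = 1569.70×11 + 10.00×46 = 17266.7 + 460 = 17726.7
ΣP(Year 1)Q(Year 1) = 1843.47×11 + 9.81×46 = 20278.17 + 451.26 = 20729.43
L = 17726.7 / 20729.43 × 100 = 85.5147
Paasche component (current-period weights):
ΣP(Year 2)Q(Year 2) = 1569.70×14 + 10.00×36 = 21975.8 + 360 = 22335.8
ΣP(Year 1)Q(Year 2) = 1843.47×14 + 9.81×36 = 25808.58 + 353.16 = 26161.74
P = 22335.8 / 26161.74 × 100 = 85.3758
Fisher = √(L × P) = √(85.5147 × 85.3758) = 85.4452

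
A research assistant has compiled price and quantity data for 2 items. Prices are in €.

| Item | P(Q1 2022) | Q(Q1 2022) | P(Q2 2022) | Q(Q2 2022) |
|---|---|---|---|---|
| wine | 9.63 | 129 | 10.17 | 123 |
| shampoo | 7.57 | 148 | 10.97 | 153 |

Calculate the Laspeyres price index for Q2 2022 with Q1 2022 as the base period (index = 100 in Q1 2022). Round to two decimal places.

Laspeyres price index uses base-period quantities as weights.
ΣP(Q2 2022)·Q(Q1 2022) = 10.17×129 + 10.97×148 = 1311.93 + 1623.56 = 2935.49
ΣP(Q1 2022)·Q(Q1 2022) = 9.63×129 + 7.57×148 = 1242.27 + 1120.36 = 2362.63
Index = 2935.49 / 2362.63 × 100 = 124.2467

124.25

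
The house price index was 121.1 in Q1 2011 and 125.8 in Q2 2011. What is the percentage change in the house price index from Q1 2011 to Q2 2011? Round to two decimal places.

Change = (125.8 − 121.1) / 121.1 × 100
       = 4.7 / 121.1 × 100 = 3.8811%

3.88%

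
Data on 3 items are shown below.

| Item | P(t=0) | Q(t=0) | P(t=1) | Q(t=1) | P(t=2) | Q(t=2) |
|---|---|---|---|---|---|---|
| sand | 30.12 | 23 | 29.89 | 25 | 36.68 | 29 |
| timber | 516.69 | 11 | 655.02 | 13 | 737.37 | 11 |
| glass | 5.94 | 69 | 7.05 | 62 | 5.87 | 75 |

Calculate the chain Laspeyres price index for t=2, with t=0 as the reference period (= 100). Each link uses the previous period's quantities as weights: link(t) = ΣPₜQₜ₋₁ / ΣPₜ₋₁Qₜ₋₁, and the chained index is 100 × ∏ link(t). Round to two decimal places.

138.33

Link t=0→t=1:
ΣP(t=1)Q(t=0) = 29.89×23 + 655.02×11 + 7.05×69 = 687.47 + 7205.22 + 486.45 = 8379.14
ΣP(t=0)Q(t=0) = 30.12×23 + 516.69×11 + 5.94×69 = 692.76 + 5683.59 + 409.86 = 6786.21
link = 8379.14/6786.21 = 1.234730
Link t=1→t=2:
ΣP(t=2)Q(t=1) = 36.68×25 + 737.37×13 + 5.87×62 = 917 + 9585.81 + 363.94 = 10866.75
ΣP(t=1)Q(t=1) = 29.89×25 + 655.02×13 + 7.05×62 = 747.25 + 8515.26 + 437.1 = 9699.61
link = 10866.75/9699.61 = 1.120329
Chained index = 100 × 1.234730 × 1.120329 = 138.3304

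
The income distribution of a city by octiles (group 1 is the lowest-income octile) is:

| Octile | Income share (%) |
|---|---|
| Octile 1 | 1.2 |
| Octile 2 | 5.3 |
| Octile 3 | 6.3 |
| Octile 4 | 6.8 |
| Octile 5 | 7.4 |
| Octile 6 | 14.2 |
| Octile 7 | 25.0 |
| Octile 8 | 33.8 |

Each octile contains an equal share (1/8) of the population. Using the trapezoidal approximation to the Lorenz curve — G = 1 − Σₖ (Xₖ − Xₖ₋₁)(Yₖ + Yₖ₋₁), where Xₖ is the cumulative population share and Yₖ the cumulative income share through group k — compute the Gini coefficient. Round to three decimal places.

Cumulative income shares Yₖ: 0.0120, 0.0650, 0.1280, 0.1960, 0.2700, 0.4120, 0.6620, 1.0000
Σ (Xₖ−Xₖ₋₁)(Yₖ+Yₖ₋₁) = (1/8)(0.0120+0.0000) + (1/8)(0.0650+0.0120) + (1/8)(0.1280+0.0650) + (1/8)(0.1960+0.1280) + (1/8)(0.2700+0.1960) + (1/8)(0.4120+0.2700) + (1/8)(0.6620+0.4120) + (1/8)(1.0000+0.6620)
  = 0.0015 + 0.0096 + 0.0241 + 0.0405 + 0.0583 + 0.0853 + 0.1343 + 0.2077 = 0.5613
G = 1 − 0.5613 = 0.4387

0.439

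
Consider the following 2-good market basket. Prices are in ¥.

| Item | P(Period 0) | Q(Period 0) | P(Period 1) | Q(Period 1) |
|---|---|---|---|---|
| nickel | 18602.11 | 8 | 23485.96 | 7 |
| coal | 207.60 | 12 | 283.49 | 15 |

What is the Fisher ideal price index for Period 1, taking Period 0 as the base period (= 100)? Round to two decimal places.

Laspeyres component (base-period weights):
ΣP(Period 1)Q(Period 0) = 23485.96×8 + 283.49×12 = 187887.68 + 3401.88 = 191289.56
ΣP(Period 0)Q(Period 0) = 18602.11×8 + 207.60×12 = 148816.88 + 2491.2 = 151308.08
L = 191289.56 / 151308.08 × 100 = 126.4239
Paasche component (current-period weights):
ΣP(Period 1)Q(Period 1) = 23485.96×7 + 283.49×15 = 164401.72 + 4252.35 = 168654.07
ΣP(Period 0)Q(Period 1) = 18602.11×7 + 207.60×15 = 130214.77 + 3114 = 133328.77
P = 168654.07 / 133328.77 × 100 = 126.4949
Fisher = √(L × P) = √(126.4239 × 126.4949) = 126.4594

126.46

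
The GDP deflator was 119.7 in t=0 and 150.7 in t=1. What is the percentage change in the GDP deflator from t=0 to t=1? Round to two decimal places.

Change = (150.7 − 119.7) / 119.7 × 100
       = 31.0 / 119.7 × 100 = 25.8981%

25.90%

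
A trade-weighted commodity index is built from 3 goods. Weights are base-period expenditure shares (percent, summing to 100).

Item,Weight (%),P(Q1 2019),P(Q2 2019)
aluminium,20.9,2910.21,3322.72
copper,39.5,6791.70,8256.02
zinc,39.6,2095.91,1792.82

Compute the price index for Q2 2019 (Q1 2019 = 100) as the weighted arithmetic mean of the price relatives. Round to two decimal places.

aluminium: 20.9 × (3322.72/2910.21) = 20.9 × 1.141746 = 23.8625
copper: 39.5 × (8256.02/6791.70) = 39.5 × 1.215604 = 48.0164
zinc: 39.6 × (1792.82/2095.91) = 39.6 × 0.855390 = 33.8734
Index = Σ wᵢ·(p₁ᵢ/p₀ᵢ) = 23.8625 + 48.0164 + 33.8734 = 105.7523

105.75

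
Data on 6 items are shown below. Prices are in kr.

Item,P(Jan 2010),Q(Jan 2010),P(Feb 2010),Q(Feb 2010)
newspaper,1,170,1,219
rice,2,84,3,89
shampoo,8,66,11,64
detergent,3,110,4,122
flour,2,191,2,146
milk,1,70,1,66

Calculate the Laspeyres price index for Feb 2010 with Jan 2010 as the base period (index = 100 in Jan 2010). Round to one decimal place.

Laspeyres price index uses base-period quantities as weights.
ΣP(Feb 2010)·Q(Jan 2010) = 1×170 + 3×84 + 11×66 + 4×110 + 2×191 + 1×70 = 170 + 252 + 726 + 440 + 382 + 70 = 2040
ΣP(Jan 2010)·Q(Jan 2010) = 1×170 + 2×84 + 8×66 + 3×110 + 2×191 + 1×70 = 170 + 168 + 528 + 330 + 382 + 70 = 1648
Index = 2040 / 1648 × 100 = 123.7864

123.8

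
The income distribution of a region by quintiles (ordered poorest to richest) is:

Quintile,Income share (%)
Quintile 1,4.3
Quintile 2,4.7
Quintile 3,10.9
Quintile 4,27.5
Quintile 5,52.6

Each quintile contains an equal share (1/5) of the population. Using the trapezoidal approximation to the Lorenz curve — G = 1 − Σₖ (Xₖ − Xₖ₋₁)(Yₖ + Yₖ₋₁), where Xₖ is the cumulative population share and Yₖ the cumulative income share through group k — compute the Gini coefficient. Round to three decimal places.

0.478

Cumulative income shares Yₖ: 0.0430, 0.0900, 0.1990, 0.4740, 1.0000
Σ (Xₖ−Xₖ₋₁)(Yₖ+Yₖ₋₁) = (1/5)(0.0430+0.0000) + (1/5)(0.0900+0.0430) + (1/5)(0.1990+0.0900) + (1/5)(0.4740+0.1990) + (1/5)(1.0000+0.4740)
  = 0.0086 + 0.0266 + 0.0578 + 0.1346 + 0.2948 = 0.5224
G = 1 − 0.5224 = 0.4776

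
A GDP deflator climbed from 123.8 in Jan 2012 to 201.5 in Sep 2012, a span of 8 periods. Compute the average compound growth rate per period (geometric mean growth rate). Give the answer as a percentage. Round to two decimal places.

Growth factor = (201.5/123.8)^(1/8) = (1.627625)^(1/8) = 1.062782
Growth rate = 1.062782 − 1 = 0.062782 = 6.2782%

6.28%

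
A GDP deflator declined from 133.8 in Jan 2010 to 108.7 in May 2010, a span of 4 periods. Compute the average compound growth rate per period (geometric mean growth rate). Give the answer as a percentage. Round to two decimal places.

-5.06%

Growth factor = (108.7/133.8)^(1/4) = (0.812407)^(1/4) = 0.949387
Growth rate = 0.949387 − 1 = -0.050613 = -5.0613%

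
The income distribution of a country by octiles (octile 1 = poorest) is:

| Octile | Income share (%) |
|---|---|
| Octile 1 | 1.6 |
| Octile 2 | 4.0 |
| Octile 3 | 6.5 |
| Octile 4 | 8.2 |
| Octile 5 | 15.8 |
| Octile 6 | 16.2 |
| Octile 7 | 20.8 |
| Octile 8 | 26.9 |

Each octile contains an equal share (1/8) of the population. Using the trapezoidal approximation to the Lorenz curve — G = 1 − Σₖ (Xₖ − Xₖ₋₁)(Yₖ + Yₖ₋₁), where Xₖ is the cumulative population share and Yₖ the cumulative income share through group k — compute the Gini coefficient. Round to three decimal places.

0.372

Cumulative income shares Yₖ: 0.0160, 0.0560, 0.1210, 0.2030, 0.3610, 0.5230, 0.7310, 1.0000
Σ (Xₖ−Xₖ₋₁)(Yₖ+Yₖ₋₁) = (1/8)(0.0160+0.0000) + (1/8)(0.0560+0.0160) + (1/8)(0.1210+0.0560) + (1/8)(0.2030+0.1210) + (1/8)(0.3610+0.2030) + (1/8)(0.5230+0.3610) + (1/8)(0.7310+0.5230) + (1/8)(1.0000+0.7310)
  = 0.0020 + 0.0090 + 0.0221 + 0.0405 + 0.0705 + 0.1105 + 0.1568 + 0.2164 = 0.6278
G = 1 − 0.6278 = 0.3722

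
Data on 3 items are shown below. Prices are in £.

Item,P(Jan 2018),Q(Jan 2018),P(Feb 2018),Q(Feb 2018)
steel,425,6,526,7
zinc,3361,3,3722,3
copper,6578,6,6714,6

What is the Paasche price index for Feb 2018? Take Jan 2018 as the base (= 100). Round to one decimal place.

Paasche price index uses current-period quantities as weights.
ΣP(Feb 2018)·Q(Feb 2018) = 526×7 + 3722×3 + 6714×6 = 3682 + 11166 + 40284 = 55132
ΣP(Jan 2018)·Q(Feb 2018) = 425×7 + 3361×3 + 6578×6 = 2975 + 10083 + 39468 = 52526
Index = 55132 / 52526 × 100 = 104.9614

105.0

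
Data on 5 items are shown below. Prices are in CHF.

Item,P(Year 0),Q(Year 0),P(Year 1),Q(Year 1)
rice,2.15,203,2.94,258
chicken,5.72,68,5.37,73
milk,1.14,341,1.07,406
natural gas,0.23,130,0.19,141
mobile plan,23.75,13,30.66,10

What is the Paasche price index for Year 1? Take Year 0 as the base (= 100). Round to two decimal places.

Paasche price index uses current-period quantities as weights.
ΣP(Year 1)·Q(Year 1) = 2.94×258 + 5.37×73 + 1.07×406 + 0.19×141 + 30.66×10 = 758.52 + 392.01 + 434.42 + 26.79 + 306.6 = 1918.34
ΣP(Year 0)·Q(Year 1) = 2.15×258 + 5.72×73 + 1.14×406 + 0.23×141 + 23.75×10 = 554.7 + 417.56 + 462.84 + 32.43 + 237.5 = 1705.03
Index = 1918.34 / 1705.03 × 100 = 112.5106

112.51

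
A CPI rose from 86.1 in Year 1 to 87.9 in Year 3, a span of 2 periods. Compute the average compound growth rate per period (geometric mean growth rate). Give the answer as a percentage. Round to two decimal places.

Growth factor = (87.9/86.1)^(1/2) = (1.020906)^(1/2) = 1.010399
Growth rate = 1.010399 − 1 = 0.010399 = 1.0399%

1.04%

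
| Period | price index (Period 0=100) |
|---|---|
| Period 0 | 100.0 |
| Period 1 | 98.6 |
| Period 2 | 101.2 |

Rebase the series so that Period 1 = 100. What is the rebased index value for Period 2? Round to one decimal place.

Rebased(Period 2) = 101.2 / 98.6 × 100 = 102.6369

102.6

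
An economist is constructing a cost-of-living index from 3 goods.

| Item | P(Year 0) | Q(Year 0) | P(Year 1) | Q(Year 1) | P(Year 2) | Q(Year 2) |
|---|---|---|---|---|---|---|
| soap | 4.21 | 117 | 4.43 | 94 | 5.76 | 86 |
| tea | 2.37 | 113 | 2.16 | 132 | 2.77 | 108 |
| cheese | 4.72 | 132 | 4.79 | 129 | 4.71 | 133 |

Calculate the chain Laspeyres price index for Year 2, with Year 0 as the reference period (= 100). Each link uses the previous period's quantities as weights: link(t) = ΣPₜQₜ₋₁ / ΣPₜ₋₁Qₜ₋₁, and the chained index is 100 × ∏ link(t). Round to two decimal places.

115.73

Link Year 0→Year 1:
ΣP(Year 1)Q(Year 0) = 4.43×117 + 2.16×113 + 4.79×132 = 518.31 + 244.08 + 632.28 = 1394.67
ΣP(Year 0)Q(Year 0) = 4.21×117 + 2.37×113 + 4.72×132 = 492.57 + 267.81 + 623.04 = 1383.42
link = 1394.67/1383.42 = 1.008132
Link Year 1→Year 2:
ΣP(Year 2)Q(Year 1) = 5.76×94 + 2.77×132 + 4.71×129 = 541.44 + 365.64 + 607.59 = 1514.67
ΣP(Year 1)Q(Year 1) = 4.43×94 + 2.16×132 + 4.79×129 = 416.42 + 285.12 + 617.91 = 1319.45
link = 1514.67/1319.45 = 1.147956
Chained index = 100 × 1.008132 × 1.147956 = 115.7291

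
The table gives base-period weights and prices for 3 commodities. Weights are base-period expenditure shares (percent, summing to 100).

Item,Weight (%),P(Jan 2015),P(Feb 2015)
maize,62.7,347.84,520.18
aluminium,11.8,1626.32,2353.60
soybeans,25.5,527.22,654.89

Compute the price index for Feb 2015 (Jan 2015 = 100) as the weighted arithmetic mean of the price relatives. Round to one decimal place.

maize: 62.7 × (520.18/347.84) = 62.7 × 1.495458 = 93.7652
aluminium: 11.8 × (2353.60/1626.32) = 11.8 × 1.447194 = 17.0769
soybeans: 25.5 × (654.89/527.22) = 25.5 × 1.242157 = 31.6750
Index = Σ wᵢ·(p₁ᵢ/p₀ᵢ) = 93.7652 + 17.0769 + 31.6750 = 142.5171

142.5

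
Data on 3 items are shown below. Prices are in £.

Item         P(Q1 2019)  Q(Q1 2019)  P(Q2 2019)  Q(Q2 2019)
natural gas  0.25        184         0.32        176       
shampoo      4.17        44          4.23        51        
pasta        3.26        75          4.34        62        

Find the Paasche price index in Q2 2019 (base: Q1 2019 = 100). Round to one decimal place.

Paasche price index uses current-period quantities as weights.
ΣP(Q2 2019)·Q(Q2 2019) = 0.32×176 + 4.23×51 + 4.34×62 = 56.32 + 215.73 + 269.08 = 541.13
ΣP(Q1 2019)·Q(Q2 2019) = 0.25×176 + 4.17×51 + 3.26×62 = 44 + 212.67 + 202.12 = 458.79
Index = 541.13 / 458.79 × 100 = 117.9472

117.9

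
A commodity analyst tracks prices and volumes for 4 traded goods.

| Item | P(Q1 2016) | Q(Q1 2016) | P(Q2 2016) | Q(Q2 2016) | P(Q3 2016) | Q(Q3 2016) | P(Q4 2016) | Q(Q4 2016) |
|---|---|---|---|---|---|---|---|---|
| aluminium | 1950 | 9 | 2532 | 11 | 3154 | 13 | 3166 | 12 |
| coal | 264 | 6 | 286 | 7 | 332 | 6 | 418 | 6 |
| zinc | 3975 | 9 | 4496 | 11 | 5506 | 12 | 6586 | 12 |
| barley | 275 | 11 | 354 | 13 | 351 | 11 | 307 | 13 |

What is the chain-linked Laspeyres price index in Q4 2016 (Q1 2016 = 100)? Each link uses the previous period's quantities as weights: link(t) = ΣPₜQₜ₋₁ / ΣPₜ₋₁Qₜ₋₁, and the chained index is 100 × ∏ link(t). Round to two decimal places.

161.54

Link Q1 2016→Q2 2016:
ΣP(Q2 2016)Q(Q1 2016) = 2532×9 + 286×6 + 4496×9 + 354×11 = 22788 + 1716 + 40464 + 3894 = 68862
ΣP(Q1 2016)Q(Q1 2016) = 1950×9 + 264×6 + 3975×9 + 275×11 = 17550 + 1584 + 35775 + 3025 = 57934
link = 68862/57934 = 1.188628
Link Q2 2016→Q3 2016:
ΣP(Q3 2016)Q(Q2 2016) = 3154×11 + 332×7 + 5506×11 + 351×13 = 34694 + 2324 + 60566 + 4563 = 102147
ΣP(Q2 2016)Q(Q2 2016) = 2532×11 + 286×7 + 4496×11 + 354×13 = 27852 + 2002 + 49456 + 4602 = 83912
link = 102147/83912 = 1.217311
Link Q3 2016→Q4 2016:
ΣP(Q4 2016)Q(Q3 2016) = 3166×13 + 418×6 + 6586×12 + 307×11 = 41158 + 2508 + 79032 + 3377 = 126075
ΣP(Q3 2016)Q(Q3 2016) = 3154×13 + 332×6 + 5506×12 + 351×11 = 41002 + 1992 + 66072 + 3861 = 112927
link = 126075/112927 = 1.116429
Chained index = 100 × 1.188628 × 1.217311 × 1.116429 = 161.5395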